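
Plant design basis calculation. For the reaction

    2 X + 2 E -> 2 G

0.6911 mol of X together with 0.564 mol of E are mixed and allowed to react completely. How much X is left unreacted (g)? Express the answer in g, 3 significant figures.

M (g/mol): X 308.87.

39.3 g

n(X) = 0.6911 mol
n(E) = 0.5640 mol
n/ν for X = 0.6911/2 = 0.3456
n/ν for E = 0.5640/2 = 0.2820
Smallest n/ν is E → limiting reagent.
X consumed = (2/2) × 0.5640 = 0.5640 mol
X remaining = 0.6911 − 0.5640 = 0.1271 mol
mass = 0.1271 × 308.87 = 39.26 g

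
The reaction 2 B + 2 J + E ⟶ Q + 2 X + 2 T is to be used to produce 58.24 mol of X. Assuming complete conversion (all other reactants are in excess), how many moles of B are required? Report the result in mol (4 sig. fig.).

n(X) = 58.24 mol
n(B) = (2/2) × 58.24 = 58.24 mol

58.24 mol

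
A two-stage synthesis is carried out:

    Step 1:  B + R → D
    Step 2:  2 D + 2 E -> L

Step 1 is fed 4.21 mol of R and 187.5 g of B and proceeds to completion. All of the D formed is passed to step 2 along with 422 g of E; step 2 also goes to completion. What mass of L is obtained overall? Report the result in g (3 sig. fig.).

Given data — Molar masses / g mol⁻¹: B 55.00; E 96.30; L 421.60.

719 g

Step 1:
n(R) = 4.210 mol
n(B) = 187.5 / 55.00 = 3.409 mol
n/ν for R = 4.210/1 = 4.210
n/ν for B = 3.409/1 = 3.409
Smallest n/ν is B → limiting reagent.
n(D) produced = (1/1) × 3.409 = 3.409 mol
Step 2:
n(D) available = 3.409 mol
n(E) = 422.0 / 96.30 = 4.382 mol
n/ν for D = 3.409/2 = 1.705
n/ν for E = 4.382/2 = 2.191
Smallest n/ν is D → limiting reagent.
n(L) = (1/2) × 3.409 = 1.705 mol
mass = 1.705 × 421.60 = 718.8 g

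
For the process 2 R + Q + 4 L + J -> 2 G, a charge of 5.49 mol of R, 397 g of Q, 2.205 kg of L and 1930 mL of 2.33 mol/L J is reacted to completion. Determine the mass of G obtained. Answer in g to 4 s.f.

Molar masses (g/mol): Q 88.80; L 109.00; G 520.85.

2859 g

n(R) = 5.490 mol
n(Q) = 397.0 / 88.80 = 4.471 mol
n(L) = 2.205×1000 / 109.00 = 20.23 mol
n(J) = 2.33 × 1930/1000 = 4.497 mol
n/ν for R = 5.490/2 = 2.745
n/ν for Q = 4.471/1 = 4.471
n/ν for L = 20.23/4 = 5.058
n/ν for J = 4.497/1 = 4.497
Smallest n/ν is R → limiting reagent.
n(G) = (2/2) × 5.490 = 5.490 mol
mass = 5.490 × 520.85 = 2859 g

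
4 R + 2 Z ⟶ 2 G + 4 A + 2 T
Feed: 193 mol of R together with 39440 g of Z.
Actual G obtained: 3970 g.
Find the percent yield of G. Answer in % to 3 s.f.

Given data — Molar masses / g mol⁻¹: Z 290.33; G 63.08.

n(R) = 193.0 mol
n(Z) = 39440 / 290.33 = 135.8 mol
n/ν → R: 48.25, Z: 67.90; R is limiting.
theoretical n(G) = (2/4) × 193.0 = 96.50 mol → 6087 g
% yield = 3970 / 6087 × 100 = 65.22 %

65.2 %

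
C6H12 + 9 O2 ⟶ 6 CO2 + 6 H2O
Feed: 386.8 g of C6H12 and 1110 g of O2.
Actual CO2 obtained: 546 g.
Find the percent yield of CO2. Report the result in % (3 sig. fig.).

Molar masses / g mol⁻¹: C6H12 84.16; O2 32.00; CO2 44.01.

53.6 %

n(C6H12) = 386.8 / 84.16 = 4.596 mol
n(O2) = 1110 / 32.00 = 34.69 mol
n/ν → C6H12: 4.596, O2: 3.854; O2 is limiting.
theoretical n(CO2) = (6/9) × 34.69 = 23.13 mol → 1018 g
% yield = 546 / 1018 × 100 = 53.63 %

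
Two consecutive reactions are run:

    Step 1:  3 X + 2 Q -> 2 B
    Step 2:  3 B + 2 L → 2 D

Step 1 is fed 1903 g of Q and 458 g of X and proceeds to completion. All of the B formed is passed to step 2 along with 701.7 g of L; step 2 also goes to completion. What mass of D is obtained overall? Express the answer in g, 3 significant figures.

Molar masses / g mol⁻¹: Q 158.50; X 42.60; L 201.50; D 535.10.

Step 1:
n(Q) = 1903 / 158.50 = 12.01 mol
n(X) = 458.0 / 42.60 = 10.75 mol
n/ν for Q = 12.01/2 = 6.005
n/ν for X = 10.75/3 = 3.583
Smallest n/ν is X → limiting reagent.
n(B) produced = (2/3) × 10.75 = 7.167 mol
Step 2:
n(B) available = 7.167 mol
n(L) = 701.7 / 201.50 = 3.482 mol
n/ν for B = 7.167/3 = 2.389
n/ν for L = 3.482/2 = 1.741
Smallest n/ν is L → limiting reagent.
n(D) = (2/2) × 3.482 = 3.482 mol
mass = 3.482 × 535.10 = 1863 g

1860 g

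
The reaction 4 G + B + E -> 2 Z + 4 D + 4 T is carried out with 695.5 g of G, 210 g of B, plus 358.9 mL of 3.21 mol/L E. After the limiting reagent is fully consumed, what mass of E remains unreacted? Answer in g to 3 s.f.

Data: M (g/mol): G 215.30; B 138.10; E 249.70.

n(G) = 695.5 / 215.30 = 3.230 mol
n(B) = 210.0 / 138.10 = 1.521 mol
n(E) = 3.21 × 358.9/1000 = 1.152 mol
n/ν for G = 3.230/4 = 0.8075
n/ν for B = 1.521/1 = 1.521
n/ν for E = 1.152/1 = 1.152
Smallest n/ν is G → limiting reagent.
E consumed = (1/4) × 3.230 = 0.8075 mol
E remaining = 1.152 − 0.8075 = 0.3445 mol
mass = 0.3445 × 249.70 = 86.02 g

86.0 g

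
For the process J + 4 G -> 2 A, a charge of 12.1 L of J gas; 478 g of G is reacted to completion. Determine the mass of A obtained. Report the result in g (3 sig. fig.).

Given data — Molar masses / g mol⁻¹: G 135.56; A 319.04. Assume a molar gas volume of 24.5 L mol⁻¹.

n(J) = 12.10 / 24.5 = 0.4939 mol
n(G) = 478.0 / 135.56 = 3.526 mol
n/ν for J = 0.4939/1 = 0.4939
n/ν for G = 3.526/4 = 0.8815
Smallest n/ν is J → limiting reagent.
n(A) = (2/1) × 0.4939 = 0.9878 mol
mass = 0.9878 × 319.04 = 315.1 g

315 g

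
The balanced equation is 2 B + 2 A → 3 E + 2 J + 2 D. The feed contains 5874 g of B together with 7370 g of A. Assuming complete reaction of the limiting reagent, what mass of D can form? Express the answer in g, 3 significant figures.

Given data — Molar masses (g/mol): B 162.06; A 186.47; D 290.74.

10500 g

n(B) = 5874 / 162.06 = 36.25 mol
n(A) = 7370 / 186.47 = 39.52 mol
n/ν for B = 36.25/2 = 18.13
n/ν for A = 39.52/2 = 19.76
Smallest n/ν is B → limiting reagent.
n(D) = (2/2) × 36.25 = 36.25 mol
mass = 36.25 × 290.74 = 10540 g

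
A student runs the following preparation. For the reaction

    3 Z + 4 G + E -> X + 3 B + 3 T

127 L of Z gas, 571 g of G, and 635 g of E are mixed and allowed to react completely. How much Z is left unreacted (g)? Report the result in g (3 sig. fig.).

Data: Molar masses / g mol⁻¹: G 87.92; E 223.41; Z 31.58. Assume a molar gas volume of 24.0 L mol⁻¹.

n(Z) = 127.0 / 24.0 = 5.292 mol
n(G) = 571.0 / 87.92 = 6.495 mol
n(E) = 635.0 / 223.41 = 2.842 mol
n/ν for Z = 5.292/3 = 1.764
n/ν for G = 6.495/4 = 1.624
n/ν for E = 2.842/1 = 2.842
Smallest n/ν is G → limiting reagent.
Z consumed = (3/4) × 6.495 = 4.871 mol
Z remaining = 5.292 − 4.871 = 0.4210 mol
mass = 0.4210 × 31.58 = 13.30 g

13.3 g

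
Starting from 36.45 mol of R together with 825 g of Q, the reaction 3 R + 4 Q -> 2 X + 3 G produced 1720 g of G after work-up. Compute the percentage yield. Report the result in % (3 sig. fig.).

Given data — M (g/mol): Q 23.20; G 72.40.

n(R) = 36.45 mol
n(Q) = 825.0 / 23.20 = 35.56 mol
n/ν for R = 36.45/3 = 12.15
n/ν for Q = 35.56/4 = 8.890
Smallest n/ν is Q → limiting reagent.
theoretical n(G) = (3/4) × 35.56 = 26.67 mol → 1931 g
% yield = 1720 / 1931 × 100 = 89.07 %

89.1 %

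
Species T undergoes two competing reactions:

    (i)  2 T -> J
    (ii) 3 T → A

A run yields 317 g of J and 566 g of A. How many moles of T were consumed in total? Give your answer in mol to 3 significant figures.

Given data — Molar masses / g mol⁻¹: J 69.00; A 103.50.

n(J) = 317 / 69.00 = 4.594 mol
n(A) = 566 / 103.50 = 5.469 mol
n(T) via (i) = (2/1)×4.594 = 9.188 mol
n(T) via (ii) = (3/1)×5.469 = 16.41 mol
total n(T) = 9.188 + 16.41 = 25.60 mol

25.6 mol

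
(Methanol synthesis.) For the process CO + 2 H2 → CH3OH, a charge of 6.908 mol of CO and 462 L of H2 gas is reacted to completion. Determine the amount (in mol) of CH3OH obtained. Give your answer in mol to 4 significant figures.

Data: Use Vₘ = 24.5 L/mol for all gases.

6.908 mol

n(CO) = 6.908 mol
n(H2) = 462.0 / 24.5 = 18.86 mol
n/ν for CO = 6.908/1 = 6.908
n/ν for H2 = 18.86/2 = 9.430
Smallest n/ν is CO → limiting reagent.
n(CH3OH) = (1/1) × 6.908 = 6.908 mol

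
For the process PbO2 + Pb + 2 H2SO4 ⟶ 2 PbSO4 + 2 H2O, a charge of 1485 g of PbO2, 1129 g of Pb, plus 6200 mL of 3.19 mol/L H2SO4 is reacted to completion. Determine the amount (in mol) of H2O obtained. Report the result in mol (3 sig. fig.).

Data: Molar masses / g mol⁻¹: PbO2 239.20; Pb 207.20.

10.9 mol

n(PbO2) = 1485 / 239.20 = 6.208 mol
n(Pb) = 1129 / 207.20 = 5.449 mol
n(H2SO4) = 3.19 × 6200/1000 = 19.78 mol
n/ν for PbO2 = 6.208/1 = 6.208
n/ν for Pb = 5.449/1 = 5.449
n/ν for H2SO4 = 19.78/2 = 9.890
Smallest n/ν is Pb → limiting reagent.
n(H2O) = (2/1) × 5.449 = 10.90 mol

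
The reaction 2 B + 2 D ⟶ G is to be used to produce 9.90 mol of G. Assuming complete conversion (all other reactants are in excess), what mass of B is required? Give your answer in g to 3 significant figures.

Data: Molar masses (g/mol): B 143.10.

2830 g

n(G) = 9.900 mol
n(B) = (2/1) × 9.900 = 19.80 mol
mass = 19.80 × 143.10 = 2833 g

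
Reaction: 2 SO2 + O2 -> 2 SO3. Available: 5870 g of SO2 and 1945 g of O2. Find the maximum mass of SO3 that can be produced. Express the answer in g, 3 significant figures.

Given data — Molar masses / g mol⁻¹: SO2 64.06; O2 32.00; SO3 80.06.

n(SO2) = 5870 / 64.06 = 91.63 mol
n(O2) = 1945 / 32.00 = 60.78 mol
n/ν for SO2 = 91.63/2 = 45.82
n/ν for O2 = 60.78/1 = 60.78
Smallest n/ν is SO2 → limiting reagent.
n(SO3) = (2/2) × 91.63 = 91.63 mol
mass = 91.63 × 80.06 = 7336 g

7340 g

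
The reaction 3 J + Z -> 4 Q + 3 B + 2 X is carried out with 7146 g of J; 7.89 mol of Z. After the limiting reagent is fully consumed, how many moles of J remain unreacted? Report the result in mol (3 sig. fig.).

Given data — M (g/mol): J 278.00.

n(J) = 7146 / 278.00 = 25.71 mol
n(Z) = 7.890 mol
n/ν for J = 25.71/3 = 8.570
n/ν for Z = 7.890/1 = 7.890
Smallest n/ν is Z → limiting reagent.
J consumed = (3/1) × 7.890 = 23.67 mol
J remaining = 25.71 − 23.67 = 2.040 mol

2.04 mol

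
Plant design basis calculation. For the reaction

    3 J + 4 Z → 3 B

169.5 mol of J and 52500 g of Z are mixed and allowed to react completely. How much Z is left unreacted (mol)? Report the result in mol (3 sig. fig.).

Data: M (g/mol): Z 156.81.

n(J) = 169.5 mol
n(Z) = 52500 / 156.81 = 334.8 mol
n/ν for J = 169.5/3 = 56.50
n/ν for Z = 334.8/4 = 83.70
Smallest n/ν is J → limiting reagent.
Z consumed = (4/3) × 169.5 = 226.0 mol
Z remaining = 334.8 − 226.0 = 108.8 mol

109 mol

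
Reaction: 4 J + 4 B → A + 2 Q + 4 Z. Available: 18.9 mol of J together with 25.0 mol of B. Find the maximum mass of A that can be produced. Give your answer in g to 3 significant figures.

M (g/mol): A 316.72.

1500 g

n(J) = 18.90 mol
n(B) = 25.00 mol
n/ν for J = 18.90/4 = 4.725
n/ν for B = 25.00/4 = 6.250
Smallest n/ν is J → limiting reagent.
n(A) = (1/4) × 18.90 = 4.725 mol
mass = 4.725 × 316.72 = 1497 g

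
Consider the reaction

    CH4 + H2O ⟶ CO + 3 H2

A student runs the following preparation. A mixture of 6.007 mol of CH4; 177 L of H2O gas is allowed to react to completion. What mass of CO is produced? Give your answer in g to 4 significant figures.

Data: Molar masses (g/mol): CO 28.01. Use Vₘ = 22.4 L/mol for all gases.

168.3 g

n(CH4) = 6.007 mol
n(H2O) = 177.0 / 22.4 = 7.902 mol
n/ν for CH4 = 6.007/1 = 6.007
n/ν for H2O = 7.902/1 = 7.902
Smallest n/ν is CH4 → limiting reagent.
n(CO) = (1/1) × 6.007 = 6.007 mol
mass = 6.007 × 28.01 = 168.3 g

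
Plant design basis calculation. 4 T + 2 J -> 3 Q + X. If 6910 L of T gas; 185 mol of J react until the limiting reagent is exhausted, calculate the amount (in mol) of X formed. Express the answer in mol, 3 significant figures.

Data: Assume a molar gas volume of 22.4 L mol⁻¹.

n(T) = 6910 / 22.4 = 308.5 mol
n(J) = 185.0 mol
n/ν → T: 77.13, J: 92.50; T is limiting.
n(X) = (1/4) × 308.5 = 77.13 mol

77.1 mol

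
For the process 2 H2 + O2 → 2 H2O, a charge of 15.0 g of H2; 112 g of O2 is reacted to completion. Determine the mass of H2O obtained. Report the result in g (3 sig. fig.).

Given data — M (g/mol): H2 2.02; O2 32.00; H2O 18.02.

n(H2) = 15.00 / 2.02 = 7.426 mol
n(O2) = 112.0 / 32.00 = 3.500 mol
n/ν for H2 = 7.426/2 = 3.713
n/ν for O2 = 3.500/1 = 3.500
Smallest n/ν is O2 → limiting reagent.
n(H2O) = (2/1) × 3.500 = 7.000 mol
mass = 7.000 × 18.02 = 126.1 g

126 g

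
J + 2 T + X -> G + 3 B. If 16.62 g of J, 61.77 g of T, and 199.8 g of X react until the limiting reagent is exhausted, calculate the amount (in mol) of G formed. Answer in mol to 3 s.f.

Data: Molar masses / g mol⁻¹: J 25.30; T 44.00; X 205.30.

0.657 mol

n(J) = 16.62 / 25.30 = 0.6569 mol
n(T) = 61.77 / 44.00 = 1.404 mol
n(X) = 199.8 / 205.30 = 0.9732 mol
n/ν for J = 0.6569/1 = 0.6569
n/ν for T = 1.404/2 = 0.7020
n/ν for X = 0.9732/1 = 0.9732
Smallest n/ν is J → limiting reagent.
n(G) = (1/1) × 0.6569 = 0.6569 mol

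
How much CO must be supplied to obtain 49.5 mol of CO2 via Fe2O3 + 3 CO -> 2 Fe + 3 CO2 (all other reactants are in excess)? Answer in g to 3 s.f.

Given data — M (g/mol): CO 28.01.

n(CO2) = 49.50 mol
n(CO) = (3/3) × 49.50 = 49.50 mol
mass = 49.50 × 28.01 = 1386 g

1390 g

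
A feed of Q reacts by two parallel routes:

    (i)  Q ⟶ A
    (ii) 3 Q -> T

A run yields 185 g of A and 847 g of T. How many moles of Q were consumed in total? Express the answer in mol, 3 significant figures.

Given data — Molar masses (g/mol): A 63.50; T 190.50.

16.3 mol

n(A) = 185 / 63.50 = 2.913 mol
n(T) = 847 / 190.50 = 4.446 mol
n(Q) via (i) = (1/1)×2.913 = 2.913 mol
n(Q) via (ii) = (3/1)×4.446 = 13.34 mol
total n(Q) = 2.913 + 13.34 = 16.25 mol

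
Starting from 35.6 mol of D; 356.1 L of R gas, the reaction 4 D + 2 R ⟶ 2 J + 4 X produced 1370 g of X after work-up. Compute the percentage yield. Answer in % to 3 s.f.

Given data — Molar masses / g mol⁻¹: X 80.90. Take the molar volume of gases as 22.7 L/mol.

n(D) = 35.60 mol
n(R) = 356.1 / 22.7 = 15.69 mol
n/ν for D = 35.60/4 = 8.900
n/ν for R = 15.69/2 = 7.845
Smallest n/ν is R → limiting reagent.
theoretical n(X) = (4/2) × 15.69 = 31.38 mol → 2539 g
% yield = 1370 / 2539 × 100 = 53.96 %

54.0 %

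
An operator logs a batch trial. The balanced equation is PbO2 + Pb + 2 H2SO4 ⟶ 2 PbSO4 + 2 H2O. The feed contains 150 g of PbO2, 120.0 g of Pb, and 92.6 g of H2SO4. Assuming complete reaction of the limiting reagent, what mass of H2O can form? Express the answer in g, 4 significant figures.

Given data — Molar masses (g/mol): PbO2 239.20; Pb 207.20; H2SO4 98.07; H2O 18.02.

17.01 g

n(PbO2) = 150.0 / 239.20 = 0.6271 mol
n(Pb) = 120.0 / 207.20 = 0.5792 mol
n(H2SO4) = 92.60 / 98.07 = 0.9442 mol
n/ν for PbO2 = 0.6271/1 = 0.6271
n/ν for Pb = 0.5792/1 = 0.5792
n/ν for H2SO4 = 0.9442/2 = 0.4721
Smallest n/ν is H2SO4 → limiting reagent.
n(H2O) = (2/2) × 0.9442 = 0.9442 mol
mass = 0.9442 × 18.02 = 17.01 g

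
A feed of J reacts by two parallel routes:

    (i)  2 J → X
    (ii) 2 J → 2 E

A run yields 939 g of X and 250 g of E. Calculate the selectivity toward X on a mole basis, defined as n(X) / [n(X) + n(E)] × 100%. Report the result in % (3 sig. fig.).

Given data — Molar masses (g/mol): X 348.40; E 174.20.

n(X) = 939 / 348.40 = 2.695 mol
n(E) = 250 / 174.20 = 1.435 mol
selectivity = 2.695/(2.695+1.435) × 100 = 65.25 %

65.3 %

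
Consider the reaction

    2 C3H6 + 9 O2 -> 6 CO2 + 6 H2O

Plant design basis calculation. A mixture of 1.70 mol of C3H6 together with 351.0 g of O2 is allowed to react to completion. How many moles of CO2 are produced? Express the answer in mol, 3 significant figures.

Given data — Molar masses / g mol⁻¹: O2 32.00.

n(C3H6) = 1.700 mol
n(O2) = 351.0 / 32.00 = 10.97 mol
n/ν for C3H6 = 1.700/2 = 0.8500
n/ν for O2 = 10.97/9 = 1.219
Smallest n/ν is C3H6 → limiting reagent.
n(CO2) = (6/2) × 1.700 = 5.100 mol

5.10 mol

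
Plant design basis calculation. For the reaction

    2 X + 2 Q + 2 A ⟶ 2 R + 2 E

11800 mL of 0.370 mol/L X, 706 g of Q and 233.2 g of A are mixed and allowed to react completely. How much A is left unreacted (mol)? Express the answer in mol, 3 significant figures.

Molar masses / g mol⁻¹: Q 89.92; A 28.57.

3.80 mol

n(X) = 0.370 × 11800/1000 = 4.366 mol
n(Q) = 706.0 / 89.92 = 7.851 mol
n(A) = 233.2 / 28.57 = 8.162 mol
n/ν → X: 2.183, Q: 3.926, A: 4.081; X is limiting.
A consumed = (2/2) × 4.366 = 4.366 mol
A remaining = 8.162 − 4.366 = 3.796 mol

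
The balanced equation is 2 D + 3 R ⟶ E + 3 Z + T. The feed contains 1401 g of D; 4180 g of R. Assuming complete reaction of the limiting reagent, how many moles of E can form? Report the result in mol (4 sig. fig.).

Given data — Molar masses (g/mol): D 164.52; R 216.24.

4.258 mol

n(D) = 1401 / 164.52 = 8.516 mol
n(R) = 4180 / 216.24 = 19.33 mol
n/ν → D: 4.258, R: 6.443; D is limiting.
n(E) = (1/2) × 8.516 = 4.258 mol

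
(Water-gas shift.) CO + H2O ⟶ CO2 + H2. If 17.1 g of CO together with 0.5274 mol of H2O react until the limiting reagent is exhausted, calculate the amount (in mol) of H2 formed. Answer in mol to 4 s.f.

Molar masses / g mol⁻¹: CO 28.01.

n(CO) = 17.10 / 28.01 = 0.6105 mol
n(H2O) = 0.5274 mol
n/ν → CO: 0.6105, H2O: 0.5274; H2O is limiting.
n(H2) = (1/1) × 0.5274 = 0.5274 mol

0.5274 mol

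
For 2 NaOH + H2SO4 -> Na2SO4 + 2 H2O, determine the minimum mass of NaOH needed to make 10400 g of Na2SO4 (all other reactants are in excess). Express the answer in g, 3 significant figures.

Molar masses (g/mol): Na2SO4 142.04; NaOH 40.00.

n(Na2SO4) = 10400 / 142.04 = 73.22 mol
n(NaOH) = (2/1) × 73.22 = 146.4 mol
mass = 146.4 × 40.00 = 5856 g

5860 g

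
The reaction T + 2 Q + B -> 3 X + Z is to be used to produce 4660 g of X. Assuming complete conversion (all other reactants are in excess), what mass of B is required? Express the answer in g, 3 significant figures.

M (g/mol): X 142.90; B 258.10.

n(X) = 4660 / 142.90 = 32.61 mol
n(B) = (1/3) × 32.61 = 10.87 mol
mass = 10.87 × 258.10 = 2806 g

2810 g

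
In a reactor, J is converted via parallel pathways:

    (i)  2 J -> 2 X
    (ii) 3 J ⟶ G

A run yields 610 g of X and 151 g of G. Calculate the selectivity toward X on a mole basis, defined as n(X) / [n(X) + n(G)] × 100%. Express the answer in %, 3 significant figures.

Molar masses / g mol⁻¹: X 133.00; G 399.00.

n(X) = 610 / 133.00 = 4.586 mol
n(G) = 151 / 399.00 = 0.3784 mol
selectivity = 4.586/(4.586+0.3784) × 100 = 92.38 %

92.4 %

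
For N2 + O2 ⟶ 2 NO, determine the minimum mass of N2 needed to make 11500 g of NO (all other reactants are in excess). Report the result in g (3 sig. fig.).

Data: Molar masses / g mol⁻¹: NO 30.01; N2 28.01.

5370 g

n(NO) = 11500 / 30.01 = 383.2 mol
n(N2) = (1/2) × 383.2 = 191.6 mol
mass = 191.6 × 28.01 = 5367 g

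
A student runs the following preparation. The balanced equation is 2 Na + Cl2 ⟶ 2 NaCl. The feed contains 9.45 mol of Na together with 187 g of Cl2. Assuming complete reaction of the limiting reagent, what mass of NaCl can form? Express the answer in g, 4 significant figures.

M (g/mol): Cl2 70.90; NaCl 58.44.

n(Na) = 9.450 mol
n(Cl2) = 187.0 / 70.90 = 2.638 mol
n/ν for Na = 9.450/2 = 4.725
n/ν for Cl2 = 2.638/1 = 2.638
Smallest n/ν is Cl2 → limiting reagent.
n(NaCl) = (2/1) × 2.638 = 5.276 mol
mass = 5.276 × 58.44 = 308.3 g

308.3 g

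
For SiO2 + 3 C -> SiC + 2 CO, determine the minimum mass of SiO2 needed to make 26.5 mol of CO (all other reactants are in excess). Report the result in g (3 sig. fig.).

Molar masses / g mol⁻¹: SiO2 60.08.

n(CO) = 26.50 mol
n(SiO2) = (1/2) × 26.50 = 13.25 mol
mass = 13.25 × 60.08 = 796.1 g

796 g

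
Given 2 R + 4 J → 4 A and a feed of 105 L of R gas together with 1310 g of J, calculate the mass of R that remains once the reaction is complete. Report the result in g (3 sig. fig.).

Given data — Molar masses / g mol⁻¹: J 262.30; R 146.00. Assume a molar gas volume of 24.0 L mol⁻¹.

n(R) = 105.0 / 24.0 = 4.375 mol
n(J) = 1310 / 262.30 = 4.994 mol
n/ν for R = 4.375/2 = 2.188
n/ν for J = 4.994/4 = 1.249
Smallest n/ν is J → limiting reagent.
R consumed = (2/4) × 4.994 = 2.497 mol
R remaining = 4.375 − 2.497 = 1.878 mol
mass = 1.878 × 146.00 = 274.2 g

274 g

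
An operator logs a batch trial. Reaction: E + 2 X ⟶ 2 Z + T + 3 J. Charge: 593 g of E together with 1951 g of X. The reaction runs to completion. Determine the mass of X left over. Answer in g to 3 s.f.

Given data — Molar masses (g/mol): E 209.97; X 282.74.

354 g

n(E) = 593.0 / 209.97 = 2.824 mol
n(X) = 1951 / 282.74 = 6.900 mol
n/ν for E = 2.824/1 = 2.824
n/ν for X = 6.900/2 = 3.450
Smallest n/ν is E → limiting reagent.
X consumed = (2/1) × 2.824 = 5.648 mol
X remaining = 6.900 − 5.648 = 1.252 mol
mass = 1.252 × 282.74 = 354.0 g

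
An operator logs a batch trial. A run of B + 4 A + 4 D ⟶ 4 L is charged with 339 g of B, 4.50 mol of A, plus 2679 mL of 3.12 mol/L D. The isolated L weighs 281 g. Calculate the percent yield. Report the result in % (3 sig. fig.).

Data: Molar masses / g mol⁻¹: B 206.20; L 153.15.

n(B) = 339.0 / 206.20 = 1.644 mol
n(A) = 4.500 mol
n(D) = 3.12 × 2679/1000 = 8.358 mol
n/ν for B = 1.644/1 = 1.644
n/ν for A = 4.500/4 = 1.125
n/ν for D = 8.358/4 = 2.090
Smallest n/ν is A → limiting reagent.
theoretical n(L) = (4/4) × 4.500 = 4.500 mol → 689.2 g
% yield = 281 / 689.2 × 100 = 40.77 %

40.8 %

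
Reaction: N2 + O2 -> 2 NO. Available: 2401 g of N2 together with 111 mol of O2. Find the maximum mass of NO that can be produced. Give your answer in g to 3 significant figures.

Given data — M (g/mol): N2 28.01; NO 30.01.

5140 g

n(N2) = 2401 / 28.01 = 85.72 mol
n(O2) = 111.0 mol
n/ν for N2 = 85.72/1 = 85.72
n/ν for O2 = 111.0/1 = 111.0
Smallest n/ν is N2 → limiting reagent.
n(NO) = (2/1) × 85.72 = 171.4 mol
mass = 171.4 × 30.01 = 5144 g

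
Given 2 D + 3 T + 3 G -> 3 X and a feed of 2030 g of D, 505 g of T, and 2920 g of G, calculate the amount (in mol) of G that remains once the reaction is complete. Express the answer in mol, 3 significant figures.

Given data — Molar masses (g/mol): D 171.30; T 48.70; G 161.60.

7.70 mol

n(D) = 2030 / 171.30 = 11.85 mol
n(T) = 505.0 / 48.70 = 10.37 mol
n(G) = 2920 / 161.60 = 18.07 mol
n/ν for D = 11.85/2 = 5.925
n/ν for T = 10.37/3 = 3.457
n/ν for G = 18.07/3 = 6.023
Smallest n/ν is T → limiting reagent.
G consumed = (3/3) × 10.37 = 10.37 mol
G remaining = 18.07 − 10.37 = 7.700 mol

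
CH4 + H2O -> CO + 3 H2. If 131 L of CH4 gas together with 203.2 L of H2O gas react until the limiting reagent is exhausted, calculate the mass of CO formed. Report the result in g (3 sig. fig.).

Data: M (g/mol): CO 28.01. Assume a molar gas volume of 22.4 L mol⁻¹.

n(CH4) = 131.0 / 22.4 = 5.848 mol
n(H2O) = 203.2 / 22.4 = 9.071 mol
n/ν for CH4 = 5.848/1 = 5.848
n/ν for H2O = 9.071/1 = 9.071
Smallest n/ν is CH4 → limiting reagent.
n(CO) = (1/1) × 5.848 = 5.848 mol
mass = 5.848 × 28.01 = 163.8 g

164 g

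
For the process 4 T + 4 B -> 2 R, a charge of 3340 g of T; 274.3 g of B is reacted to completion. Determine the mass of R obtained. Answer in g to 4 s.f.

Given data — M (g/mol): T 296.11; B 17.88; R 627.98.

3542 g

n(T) = 3340 / 296.11 = 11.28 mol
n(B) = 274.3 / 17.88 = 15.34 mol
n/ν → T: 2.820, B: 3.835; T is limiting.
n(R) = (2/4) × 11.28 = 5.640 mol
mass = 5.640 × 627.98 = 3542 g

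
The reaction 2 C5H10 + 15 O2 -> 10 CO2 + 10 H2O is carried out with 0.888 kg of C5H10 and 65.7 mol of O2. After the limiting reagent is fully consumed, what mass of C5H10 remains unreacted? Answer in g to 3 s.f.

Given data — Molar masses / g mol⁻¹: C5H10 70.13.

n(C5H10) = 0.8880×1000 / 70.13 = 12.66 mol
n(O2) = 65.70 mol
n/ν for C5H10 = 12.66/2 = 6.330
n/ν for O2 = 65.70/15 = 4.380
Smallest n/ν is O2 → limiting reagent.
C5H10 consumed = (2/15) × 65.70 = 8.760 mol
C5H10 remaining = 12.66 − 8.760 = 3.900 mol
mass = 3.900 × 70.13 = 273.5 g

274 g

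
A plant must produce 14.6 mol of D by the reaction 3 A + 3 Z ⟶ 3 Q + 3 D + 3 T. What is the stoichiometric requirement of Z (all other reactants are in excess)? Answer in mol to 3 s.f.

n(D) = 14.60 mol
n(Z) = (3/3) × 14.60 = 14.60 mol

14.6 mol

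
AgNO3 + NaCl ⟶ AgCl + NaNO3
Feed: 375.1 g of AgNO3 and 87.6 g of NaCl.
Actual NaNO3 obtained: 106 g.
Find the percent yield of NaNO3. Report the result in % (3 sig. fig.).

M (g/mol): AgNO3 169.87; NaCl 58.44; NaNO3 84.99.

n(AgNO3) = 375.1 / 169.87 = 2.208 mol
n(NaCl) = 87.60 / 58.44 = 1.499 mol
n/ν for AgNO3 = 2.208/1 = 2.208
n/ν for NaCl = 1.499/1 = 1.499
Smallest n/ν is NaCl → limiting reagent.
theoretical n(NaNO3) = (1/1) × 1.499 = 1.499 mol → 127.4 g
% yield = 106 / 127.4 × 100 = 83.20 %

83.2 %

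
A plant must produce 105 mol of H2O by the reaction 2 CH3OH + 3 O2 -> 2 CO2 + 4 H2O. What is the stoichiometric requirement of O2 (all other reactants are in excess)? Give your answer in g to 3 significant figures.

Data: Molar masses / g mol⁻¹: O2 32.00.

2520 g

n(H2O) = 105.0 mol
n(O2) = (3/4) × 105.0 = 78.75 mol
mass = 78.75 × 32.00 = 2520 g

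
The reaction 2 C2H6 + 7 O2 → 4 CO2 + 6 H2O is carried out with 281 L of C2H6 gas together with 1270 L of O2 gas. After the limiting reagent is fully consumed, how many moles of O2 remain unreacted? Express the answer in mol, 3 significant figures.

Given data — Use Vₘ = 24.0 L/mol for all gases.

n(C2H6) = 281.0 / 24.0 = 11.71 mol
n(O2) = 1270 / 24.0 = 52.92 mol
n/ν → C2H6: 5.855, O2: 7.560; C2H6 is limiting.
O2 consumed = (7/2) × 11.71 = 40.99 mol
O2 remaining = 52.92 − 40.99 = 11.93 mol

11.9 mol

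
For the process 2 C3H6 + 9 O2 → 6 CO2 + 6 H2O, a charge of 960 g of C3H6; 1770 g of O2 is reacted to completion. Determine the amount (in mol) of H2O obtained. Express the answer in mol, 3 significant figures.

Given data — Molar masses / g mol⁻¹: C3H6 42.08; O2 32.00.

n(C3H6) = 960.0 / 42.08 = 22.81 mol
n(O2) = 1770 / 32.00 = 55.31 mol
n/ν for C3H6 = 22.81/2 = 11.41
n/ν for O2 = 55.31/9 = 6.146
Smallest n/ν is O2 → limiting reagent.
n(H2O) = (6/9) × 55.31 = 36.87 mol

36.9 mol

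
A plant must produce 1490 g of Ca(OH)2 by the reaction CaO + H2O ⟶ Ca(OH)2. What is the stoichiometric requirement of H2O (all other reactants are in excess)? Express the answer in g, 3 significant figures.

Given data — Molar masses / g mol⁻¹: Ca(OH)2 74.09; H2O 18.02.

362 g

n(Ca(OH)2) = 1490 / 74.09 = 20.11 mol
n(H2O) = (1/1) × 20.11 = 20.11 mol
mass = 20.11 × 18.02 = 362.4 g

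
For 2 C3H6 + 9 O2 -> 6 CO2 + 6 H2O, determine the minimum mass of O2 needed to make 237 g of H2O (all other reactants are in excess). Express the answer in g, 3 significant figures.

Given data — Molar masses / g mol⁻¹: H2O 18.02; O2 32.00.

n(H2O) = 237 / 18.02 = 13.15 mol
n(O2) = (9/6) × 13.15 = 19.73 mol
mass = 19.73 × 32.00 = 631.4 g

631 g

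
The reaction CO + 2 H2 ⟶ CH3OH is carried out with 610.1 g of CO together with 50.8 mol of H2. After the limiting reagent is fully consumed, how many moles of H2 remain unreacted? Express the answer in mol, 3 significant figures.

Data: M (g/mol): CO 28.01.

7.24 mol

n(CO) = 610.1 / 28.01 = 21.78 mol
n(H2) = 50.80 mol
n/ν for CO = 21.78/1 = 21.78
n/ν for H2 = 50.80/2 = 25.40
Smallest n/ν is CO → limiting reagent.
H2 consumed = (2/1) × 21.78 = 43.56 mol
H2 remaining = 50.80 − 43.56 = 7.240 mol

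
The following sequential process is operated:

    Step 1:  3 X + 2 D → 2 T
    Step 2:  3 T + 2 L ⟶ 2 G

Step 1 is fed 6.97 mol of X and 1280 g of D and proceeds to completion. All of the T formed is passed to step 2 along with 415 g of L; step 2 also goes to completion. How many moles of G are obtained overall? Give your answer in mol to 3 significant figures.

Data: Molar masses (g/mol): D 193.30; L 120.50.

3.10 mol

Step 1:
n(X) = 6.970 mol
n(D) = 1280 / 193.30 = 6.622 mol
n/ν for X = 6.970/3 = 2.323
n/ν for D = 6.622/2 = 3.311
Smallest n/ν is X → limiting reagent.
n(T) produced = (2/3) × 6.970 = 4.647 mol
Step 2:
n(T) available = 4.647 mol
n(L) = 415.0 / 120.50 = 3.444 mol
n/ν for T = 4.647/3 = 1.549
n/ν for L = 3.444/2 = 1.722
Smallest n/ν is T → limiting reagent.
n(G) = (2/3) × 4.647 = 3.098 mol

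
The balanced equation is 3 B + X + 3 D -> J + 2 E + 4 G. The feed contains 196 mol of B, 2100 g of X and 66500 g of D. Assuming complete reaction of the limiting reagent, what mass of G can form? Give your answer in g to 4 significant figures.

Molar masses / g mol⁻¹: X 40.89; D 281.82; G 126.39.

25960 g

n(B) = 196.0 mol
n(X) = 2100 / 40.89 = 51.36 mol
n(D) = 66500 / 281.82 = 236.0 mol
n/ν for B = 196.0/3 = 65.33
n/ν for X = 51.36/1 = 51.36
n/ν for D = 236.0/3 = 78.67
Smallest n/ν is X → limiting reagent.
n(G) = (4/1) × 51.36 = 205.4 mol
mass = 205.4 × 126.39 = 25960 g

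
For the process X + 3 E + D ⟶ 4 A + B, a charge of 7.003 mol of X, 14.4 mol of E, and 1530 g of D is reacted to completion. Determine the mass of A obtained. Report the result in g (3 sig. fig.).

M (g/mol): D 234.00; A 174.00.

n(X) = 7.003 mol
n(E) = 14.40 mol
n(D) = 1530 / 234.00 = 6.538 mol
n/ν → X: 7.003, E: 4.800, D: 6.538; E is limiting.
n(A) = (4/3) × 14.40 = 19.20 mol
mass = 19.20 × 174.00 = 3341 g

3340 g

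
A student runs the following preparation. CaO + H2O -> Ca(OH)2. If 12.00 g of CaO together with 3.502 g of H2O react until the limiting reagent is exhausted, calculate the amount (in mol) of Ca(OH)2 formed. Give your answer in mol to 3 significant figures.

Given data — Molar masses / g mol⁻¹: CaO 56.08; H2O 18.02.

n(CaO) = 12.00 / 56.08 = 0.2140 mol
n(H2O) = 3.502 / 18.02 = 0.1943 mol
n/ν for CaO = 0.2140/1 = 0.2140
n/ν for H2O = 0.1943/1 = 0.1943
Smallest n/ν is H2O → limiting reagent.
n(Ca(OH)2) = (1/1) × 0.1943 = 0.1943 mol

0.194 mol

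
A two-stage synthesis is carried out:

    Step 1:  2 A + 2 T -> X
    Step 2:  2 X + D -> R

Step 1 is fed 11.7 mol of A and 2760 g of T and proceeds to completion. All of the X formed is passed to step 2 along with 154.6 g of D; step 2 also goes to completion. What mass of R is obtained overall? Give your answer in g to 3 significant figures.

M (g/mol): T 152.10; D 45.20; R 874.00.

Step 1:
n(A) = 11.70 mol
n(T) = 2760 / 152.10 = 18.15 mol
n/ν for A = 11.70/2 = 5.850
n/ν for T = 18.15/2 = 9.075
Smallest n/ν is A → limiting reagent.
n(X) produced = (1/2) × 11.70 = 5.850 mol
Step 2:
n(X) available = 5.850 mol
n(D) = 154.6 / 45.20 = 3.420 mol
n/ν for X = 5.850/2 = 2.925
n/ν for D = 3.420/1 = 3.420
Smallest n/ν is X → limiting reagent.
n(R) = (1/2) × 5.850 = 2.925 mol
mass = 2.925 × 874.00 = 2556 g

2560 g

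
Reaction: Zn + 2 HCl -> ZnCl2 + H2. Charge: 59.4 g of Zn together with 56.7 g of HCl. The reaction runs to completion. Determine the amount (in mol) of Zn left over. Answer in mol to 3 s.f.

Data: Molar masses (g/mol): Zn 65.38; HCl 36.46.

n(Zn) = 59.40 / 65.38 = 0.9085 mol
n(HCl) = 56.70 / 36.46 = 1.555 mol
n/ν for Zn = 0.9085/1 = 0.9085
n/ν for HCl = 1.555/2 = 0.7775
Smallest n/ν is HCl → limiting reagent.
Zn consumed = (1/2) × 1.555 = 0.7775 mol
Zn remaining = 0.9085 − 0.7775 = 0.1310 mol

0.131 mol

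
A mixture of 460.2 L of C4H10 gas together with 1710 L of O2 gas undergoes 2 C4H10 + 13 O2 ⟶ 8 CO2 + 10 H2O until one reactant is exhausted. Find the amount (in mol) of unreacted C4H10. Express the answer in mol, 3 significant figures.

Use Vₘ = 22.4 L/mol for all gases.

n(C4H10) = 460.2 / 22.4 = 20.54 mol
n(O2) = 1710 / 22.4 = 76.34 mol
n/ν for C4H10 = 20.54/2 = 10.27
n/ν for O2 = 76.34/13 = 5.872
Smallest n/ν is O2 → limiting reagent.
C4H10 consumed = (2/13) × 76.34 = 11.74 mol
C4H10 remaining = 20.54 − 11.74 = 8.800 mol

8.80 mol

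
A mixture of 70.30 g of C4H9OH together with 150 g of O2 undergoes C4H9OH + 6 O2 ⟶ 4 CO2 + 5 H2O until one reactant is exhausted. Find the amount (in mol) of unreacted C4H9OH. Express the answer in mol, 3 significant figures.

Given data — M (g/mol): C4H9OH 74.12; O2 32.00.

n(C4H9OH) = 70.30 / 74.12 = 0.9485 mol
n(O2) = 150.0 / 32.00 = 4.688 mol
n/ν for C4H9OH = 0.9485/1 = 0.9485
n/ν for O2 = 4.688/6 = 0.7813
Smallest n/ν is O2 → limiting reagent.
C4H9OH consumed = (1/6) × 4.688 = 0.7813 mol
C4H9OH remaining = 0.9485 − 0.7813 = 0.1672 mol

0.167 mol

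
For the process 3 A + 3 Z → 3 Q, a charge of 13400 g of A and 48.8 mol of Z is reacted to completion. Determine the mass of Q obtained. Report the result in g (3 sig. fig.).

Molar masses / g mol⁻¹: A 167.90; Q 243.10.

11900 g

n(A) = 13400 / 167.90 = 79.81 mol
n(Z) = 48.80 mol
n/ν for A = 79.81/3 = 26.60
n/ν for Z = 48.80/3 = 16.27
Smallest n/ν is Z → limiting reagent.
n(Q) = (3/3) × 48.80 = 48.80 mol
mass = 48.80 × 243.10 = 11860 g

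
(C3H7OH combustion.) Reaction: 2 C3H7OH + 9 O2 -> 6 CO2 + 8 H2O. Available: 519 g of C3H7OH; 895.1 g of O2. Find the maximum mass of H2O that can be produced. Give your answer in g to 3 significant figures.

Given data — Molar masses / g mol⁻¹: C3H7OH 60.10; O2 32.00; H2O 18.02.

448 g

n(C3H7OH) = 519.0 / 60.10 = 8.636 mol
n(O2) = 895.1 / 32.00 = 27.97 mol
n/ν for C3H7OH = 8.636/2 = 4.318
n/ν for O2 = 27.97/9 = 3.108
Smallest n/ν is O2 → limiting reagent.
n(H2O) = (8/9) × 27.97 = 24.86 mol
mass = 24.86 × 18.02 = 448.0 g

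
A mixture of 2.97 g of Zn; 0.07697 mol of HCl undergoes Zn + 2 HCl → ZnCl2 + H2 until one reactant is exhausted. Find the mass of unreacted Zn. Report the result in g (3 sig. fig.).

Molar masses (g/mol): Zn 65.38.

n(Zn) = 2.970 / 65.38 = 0.04543 mol
n(HCl) = 0.07697 mol
n/ν for Zn = 0.04543/1 = 0.04543
n/ν for HCl = 0.07697/2 = 0.03849
Smallest n/ν is HCl → limiting reagent.
Zn consumed = (1/2) × 0.07697 = 0.03849 mol
Zn remaining = 0.04543 − 0.03849 = 0.006940 mol
mass = 0.006940 × 65.38 = 0.4537 g

0.454 g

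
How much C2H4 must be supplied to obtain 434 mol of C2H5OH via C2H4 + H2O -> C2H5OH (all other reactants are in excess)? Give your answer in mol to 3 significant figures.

n(C2H5OH) = 434.0 mol
n(C2H4) = (1/1) × 434.0 = 434.0 mol

434 mol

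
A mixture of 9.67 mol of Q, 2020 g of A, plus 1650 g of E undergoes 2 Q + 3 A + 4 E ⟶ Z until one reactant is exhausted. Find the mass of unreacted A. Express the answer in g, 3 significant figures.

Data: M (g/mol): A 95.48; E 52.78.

635 g

n(Q) = 9.670 mol
n(A) = 2020 / 95.48 = 21.16 mol
n(E) = 1650 / 52.78 = 31.26 mol
n/ν for Q = 9.670/2 = 4.835
n/ν for A = 21.16/3 = 7.053
n/ν for E = 31.26/4 = 7.815
Smallest n/ν is Q → limiting reagent.
A consumed = (3/2) × 9.670 = 14.51 mol
A remaining = 21.16 − 14.51 = 6.650 mol
mass = 6.650 × 95.48 = 634.9 g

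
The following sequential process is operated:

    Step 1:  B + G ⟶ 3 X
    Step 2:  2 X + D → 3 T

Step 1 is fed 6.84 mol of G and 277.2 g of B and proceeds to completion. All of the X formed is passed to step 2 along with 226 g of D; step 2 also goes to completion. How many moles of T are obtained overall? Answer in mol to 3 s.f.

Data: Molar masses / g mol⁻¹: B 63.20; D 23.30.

Step 1:
n(G) = 6.840 mol
n(B) = 277.2 / 63.20 = 4.386 mol
n/ν → G: 6.840, B: 4.386; B is limiting.
n(X) produced = (3/1) × 4.386 = 13.16 mol
Step 2:
n(X) available = 13.16 mol
n(D) = 226.0 / 23.30 = 9.700 mol
n/ν → X: 6.580, D: 9.700; X is limiting.
n(T) = (3/2) × 13.16 = 19.74 mol

19.7 mol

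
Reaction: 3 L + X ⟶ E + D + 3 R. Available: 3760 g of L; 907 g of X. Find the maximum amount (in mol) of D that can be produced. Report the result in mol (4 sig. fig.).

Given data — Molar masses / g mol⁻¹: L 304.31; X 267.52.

3.390 mol

n(L) = 3760 / 304.31 = 12.36 mol
n(X) = 907.0 / 267.52 = 3.390 mol
n/ν for L = 12.36/3 = 4.120
n/ν for X = 3.390/1 = 3.390
Smallest n/ν is X → limiting reagent.
n(D) = (1/1) × 3.390 = 3.390 mol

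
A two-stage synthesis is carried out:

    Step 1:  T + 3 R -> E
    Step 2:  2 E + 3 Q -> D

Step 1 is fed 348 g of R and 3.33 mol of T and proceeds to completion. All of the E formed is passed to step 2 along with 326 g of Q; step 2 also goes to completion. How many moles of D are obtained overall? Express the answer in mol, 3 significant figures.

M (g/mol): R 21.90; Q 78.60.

Step 1:
n(R) = 348.0 / 21.90 = 15.89 mol
n(T) = 3.330 mol
n/ν for R = 15.89/3 = 5.297
n/ν for T = 3.330/1 = 3.330
Smallest n/ν is T → limiting reagent.
n(E) produced = (1/1) × 3.330 = 3.330 mol
Step 2:
n(E) available = 3.330 mol
n(Q) = 326.0 / 78.60 = 4.148 mol
n/ν for E = 3.330/2 = 1.665
n/ν for Q = 4.148/3 = 1.383
Smallest n/ν is Q → limiting reagent.
n(D) = (1/3) × 4.148 = 1.383 mol

1.38 mol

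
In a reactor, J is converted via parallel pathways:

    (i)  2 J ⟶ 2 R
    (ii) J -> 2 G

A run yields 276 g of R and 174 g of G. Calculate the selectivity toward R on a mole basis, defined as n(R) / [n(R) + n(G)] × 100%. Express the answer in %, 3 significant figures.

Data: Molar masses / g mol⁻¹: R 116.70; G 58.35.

n(R) = 276 / 116.70 = 2.365 mol
n(G) = 174 / 58.35 = 2.982 mol
selectivity = 2.365/(2.365+2.982) × 100 = 44.23 %

44.2 %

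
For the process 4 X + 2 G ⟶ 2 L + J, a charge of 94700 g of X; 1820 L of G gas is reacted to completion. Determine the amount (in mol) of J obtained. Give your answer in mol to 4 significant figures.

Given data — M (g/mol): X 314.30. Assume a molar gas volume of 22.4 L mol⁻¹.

40.63 mol

n(X) = 94700 / 314.30 = 301.3 mol
n(G) = 1820 / 22.4 = 81.25 mol
n/ν for X = 301.3/4 = 75.33
n/ν for G = 81.25/2 = 40.63
Smallest n/ν is G → limiting reagent.
n(J) = (1/2) × 81.25 = 40.63 mol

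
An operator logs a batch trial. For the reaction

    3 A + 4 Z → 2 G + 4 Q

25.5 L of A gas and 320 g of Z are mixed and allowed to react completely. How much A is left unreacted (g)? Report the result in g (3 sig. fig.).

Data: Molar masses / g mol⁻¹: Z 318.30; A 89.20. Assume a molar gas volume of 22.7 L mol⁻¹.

32.9 g

n(A) = 25.50 / 22.7 = 1.123 mol
n(Z) = 320.0 / 318.30 = 1.005 mol
n/ν for A = 1.123/3 = 0.3743
n/ν for Z = 1.005/4 = 0.2513
Smallest n/ν is Z → limiting reagent.
A consumed = (3/4) × 1.005 = 0.7538 mol
A remaining = 1.123 − 0.7538 = 0.3692 mol
mass = 0.3692 × 89.20 = 32.93 g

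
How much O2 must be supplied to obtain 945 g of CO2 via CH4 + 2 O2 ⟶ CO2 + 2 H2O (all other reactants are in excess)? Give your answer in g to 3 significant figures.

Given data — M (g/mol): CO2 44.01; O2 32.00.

n(CO2) = 945 / 44.01 = 21.47 mol
n(O2) = (2/1) × 21.47 = 42.94 mol
mass = 42.94 × 32.00 = 1374 g

1370 g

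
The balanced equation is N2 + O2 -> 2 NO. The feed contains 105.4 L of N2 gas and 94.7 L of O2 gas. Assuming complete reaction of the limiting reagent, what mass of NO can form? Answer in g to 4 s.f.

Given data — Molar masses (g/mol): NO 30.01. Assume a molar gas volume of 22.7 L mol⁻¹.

250.4 g

n(N2) = 105.4 / 22.7 = 4.643 mol
n(O2) = 94.70 / 22.7 = 4.172 mol
n/ν for N2 = 4.643/1 = 4.643
n/ν for O2 = 4.172/1 = 4.172
Smallest n/ν is O2 → limiting reagent.
n(NO) = (2/1) × 4.172 = 8.344 mol
mass = 8.344 × 30.01 = 250.4 g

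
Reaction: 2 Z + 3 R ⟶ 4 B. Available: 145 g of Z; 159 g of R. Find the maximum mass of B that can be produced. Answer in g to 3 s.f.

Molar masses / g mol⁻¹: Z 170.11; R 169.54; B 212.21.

n(Z) = 145.0 / 170.11 = 0.8524 mol
n(R) = 159.0 / 169.54 = 0.9378 mol
n/ν for Z = 0.8524/2 = 0.4262
n/ν for R = 0.9378/3 = 0.3126
Smallest n/ν is R → limiting reagent.
n(B) = (4/3) × 0.9378 = 1.250 mol
mass = 1.250 × 212.21 = 265.3 g

265 g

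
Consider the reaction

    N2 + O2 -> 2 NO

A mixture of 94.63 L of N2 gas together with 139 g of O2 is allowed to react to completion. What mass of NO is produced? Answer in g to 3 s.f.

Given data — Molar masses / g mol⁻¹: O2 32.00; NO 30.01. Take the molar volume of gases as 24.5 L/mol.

n(N2) = 94.63 / 24.5 = 3.862 mol
n(O2) = 139.0 / 32.00 = 4.344 mol
n/ν → N2: 3.862, O2: 4.344; N2 is limiting.
n(NO) = (2/1) × 3.862 = 7.724 mol
mass = 7.724 × 30.01 = 231.8 g

232 g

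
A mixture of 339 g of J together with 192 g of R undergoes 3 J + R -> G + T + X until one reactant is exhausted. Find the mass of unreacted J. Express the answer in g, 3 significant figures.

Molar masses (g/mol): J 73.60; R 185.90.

111 g

n(J) = 339.0 / 73.60 = 4.606 mol
n(R) = 192.0 / 185.90 = 1.033 mol
n/ν for J = 4.606/3 = 1.535
n/ν for R = 1.033/1 = 1.033
Smallest n/ν is R → limiting reagent.
J consumed = (3/1) × 1.033 = 3.099 mol
J remaining = 4.606 − 3.099 = 1.507 mol
mass = 1.507 × 73.60 = 110.9 g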